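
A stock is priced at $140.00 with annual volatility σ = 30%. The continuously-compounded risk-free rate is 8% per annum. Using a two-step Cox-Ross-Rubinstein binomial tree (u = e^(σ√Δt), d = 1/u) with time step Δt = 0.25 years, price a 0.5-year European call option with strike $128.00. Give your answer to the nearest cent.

$22.18

CRR parameters: u = e^(σ√Δt) = e^(0.3·√0.25) = 1.1618, d = 1/u = 0.8607
Per-period rate: rΔt = 0.08·0.25 = 0.02, so R = e^0.02 = 1.0202
Risk-neutral probability p = (e^0.02 − 0.8607)/(1.1618 − 0.8607) = 0.1595/0.3011 = 0.5297
Terminal stock prices: S_uu = 189, S_ud = 140, S_dd = 103.7
Terminal payoffs (S − K): max(60.98, 0) = 60.98, max(12, 0) = 12, max(-24.29, 0) = 0
Node u (S = 162.7): V_u = e^(−0.02)·[0.5297·60.9802 + 0.4703·12.0000] = 37.1914
Node d (S = 120.5): V_d = e^(−0.02)·[0.5297·12.0000 + 0.4703·0.0000] = 6.2300
Node 0 (S = 140): V_0 = e^(−0.02)·[0.5297·37.1914 + 0.4703·6.2300] = 22.1808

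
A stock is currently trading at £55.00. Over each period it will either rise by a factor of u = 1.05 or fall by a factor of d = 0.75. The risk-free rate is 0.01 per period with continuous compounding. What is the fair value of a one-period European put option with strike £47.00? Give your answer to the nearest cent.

Risk-neutral probability p = (e^0.01 − 0.75)/(1.05 − 0.75) = 0.2601/0.3000 = 0.8668
Terminal stock prices: S_u = 57.75, S_d = 41.25
Terminal payoffs (K − S): max(-10.75, 0) = 0, max(5.75, 0) = 5.75
Node 0 (S = 55): V_0 = e^(−0.01)·[0.8668·0.0000 + 0.1332·5.7500] = 0.7581

£0.76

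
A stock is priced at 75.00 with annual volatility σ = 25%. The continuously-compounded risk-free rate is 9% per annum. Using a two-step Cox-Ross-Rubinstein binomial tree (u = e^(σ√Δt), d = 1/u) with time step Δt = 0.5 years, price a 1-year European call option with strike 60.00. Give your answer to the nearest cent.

CRR parameters: u = e^(σ√Δt) = e^(0.25·√0.5) = 1.1934, d = 1/u = 0.8380
Per-period rate: rΔt = 0.09·0.5 = 0.045, so R = e^0.045 = 1.0460
Risk-neutral probability p = (e^0.045 − 0.8380)/(1.1934 − 0.8380) = 0.2081/0.3554 = 0.5854
Terminal stock prices: S_uu = 106.8, S_ud = 75, S_dd = 52.66
Terminal payoffs (S − K): max(46.81, 0) = 46.81, max(15, 0) = 15, max(-7.336, 0) = 0
Node u (S = 89.5): V_u = e^(−0.045)·[0.5854·46.8089 + 0.4146·15.0000] = 32.1425
Node d (S = 62.85): V_d = e^(−0.045)·[0.5854·15.0000 + 0.4146·0.0000] = 8.3951
Node 0 (S = 75): V_0 = e^(−0.045)·[0.5854·32.1425 + 0.4146·8.3951] = 21.3164

21.32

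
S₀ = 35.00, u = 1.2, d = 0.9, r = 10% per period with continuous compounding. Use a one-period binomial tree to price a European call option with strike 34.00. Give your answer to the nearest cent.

Risk-neutral probability p = (e^0.1 − 0.9)/(1.2 − 0.9) = 0.2052/0.3000 = 0.6839
Terminal stock prices: S_u = 42, S_d = 31.5
Terminal payoffs (S − K): max(8, 0) = 8, max(-2.5, 0) = 0
Node 0 (S = 35): V_0 = e^(−0.1)·[0.6839·8.0000 + 0.3161·0.0000] = 4.9506

4.95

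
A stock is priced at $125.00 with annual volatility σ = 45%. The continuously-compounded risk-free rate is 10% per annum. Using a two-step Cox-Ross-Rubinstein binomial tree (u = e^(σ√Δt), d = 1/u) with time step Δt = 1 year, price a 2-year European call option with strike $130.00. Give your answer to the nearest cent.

CRR parameters: u = e^(σ√Δt) = e^(0.45·√1) = 1.5683, d = 1/u = 0.6376
Per-period rate: rΔt = 0.1·1 = 0.1, so R = e^0.1 = 1.1052
Risk-neutral probability p = (e^0.1 − 0.6376)/(1.5683 − 0.6376) = 0.4675/0.9307 = 0.5024
Terminal stock prices: S_uu = 307.5, S_ud = 125, S_dd = 50.82
Terminal payoffs (S − K): max(177.5, 0) = 177.5, max(-5, 0) = 0, max(-79.18, 0) = 0
Node u (S = 196): V_u = e^(−0.1)·[0.5024·177.4504 + 0.4976·0.0000] = 80.6616
Node d (S = 79.7): V_d = e^(−0.1)·[0.5024·0.0000 + 0.4976·0.0000] = 0.0000
Node 0 (S = 125): V_0 = e^(−0.1)·[0.5024·80.6616 + 0.4976·0.0000] = 36.6654

$36.67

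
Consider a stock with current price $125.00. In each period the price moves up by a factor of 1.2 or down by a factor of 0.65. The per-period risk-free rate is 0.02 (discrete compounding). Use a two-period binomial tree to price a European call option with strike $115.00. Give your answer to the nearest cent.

$28.27

Risk-neutral probability p = (1 + 0.02 − 0.65)/(1.2 − 0.65) = 0.3700/0.5500 = 0.6727
Terminal stock prices: S_uu = 180, S_ud = 97.5, S_dd = 52.81
Terminal payoffs (S − K): max(65, 0) = 65, max(-17.5, 0) = 0, max(-62.19, 0) = 0
Node u (S = 150): V_u = 1/1.02·[0.6727·65.0000 + 0.3273·0.0000] = 42.8699
Node d (S = 81.25): V_d = 1/1.02·[0.6727·0.0000 + 0.3273·0.0000] = 0.0000
Node 0 (S = 125): V_0 = 1/1.02·[0.6727·42.8699 + 0.3273·0.0000] = 28.2742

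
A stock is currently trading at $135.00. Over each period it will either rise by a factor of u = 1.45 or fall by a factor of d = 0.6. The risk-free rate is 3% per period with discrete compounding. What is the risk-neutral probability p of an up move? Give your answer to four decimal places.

Risk-neutral probability p = (1 + 0.03 − 0.6)/(1.45 − 0.6) = 0.4300/0.8500 = 0.5059

p = 0.5059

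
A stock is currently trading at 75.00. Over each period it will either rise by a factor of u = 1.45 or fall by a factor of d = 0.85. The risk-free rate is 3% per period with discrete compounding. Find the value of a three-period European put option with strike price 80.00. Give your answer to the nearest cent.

Risk-neutral probability p = (1 + 0.03 − 0.85)/(1.45 − 0.85) = 0.1800/0.6000 = 0.3000
Terminal stock prices: S_uuu = 228.6, S_uud = 134, S_udd = 78.57, S_ddd = 46.06
Terminal payoffs (K − S): max(-148.6, 0) = 0, max(-54.03, 0) = 0, max(1.428, 0) = 1.428, max(33.94, 0) = 33.94
Node uu (S = 157.7): V_uu = 1/1.03·[0.3000·0.0000 + 0.7000·0.0000] = 0.0000
Node ud (S = 92.44): V_ud = 1/1.03·[0.3000·0.0000 + 0.7000·1.4281] = 0.9706
Node dd (S = 54.19): V_dd = 1/1.03·[0.3000·1.4281 + 0.7000·33.9406] = 23.4824
Node u (S = 108.8): V_u = 1/1.03·[0.3000·0.0000 + 0.7000·0.9706] = 0.6596
Node d (S = 63.75): V_d = 1/1.03·[0.3000·0.9706 + 0.7000·23.4824] = 16.2416
Node 0 (S = 75): V_0 = 1/1.03·[0.3000·0.6596 + 0.7000·16.2416] = 11.2301

11.23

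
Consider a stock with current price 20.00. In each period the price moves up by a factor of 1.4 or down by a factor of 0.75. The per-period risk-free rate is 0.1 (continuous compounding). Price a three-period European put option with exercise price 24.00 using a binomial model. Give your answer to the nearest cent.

3.14

Risk-neutral probability p = (e^0.1 − 0.75)/(1.4 − 0.75) = 0.3552/0.6500 = 0.5464
Terminal stock prices: S_uuu = 54.88, S_uud = 29.4, S_udd = 15.75, S_ddd = 8.438
Terminal payoffs (K − S): max(-30.88, 0) = 0, max(-5.4, 0) = 0, max(8.25, 0) = 8.25, max(15.56, 0) = 15.56
Node uu (S = 39.2): V_uu = e^(−0.1)·[0.5464·0.0000 + 0.4536·0.0000] = 0.0000
Node ud (S = 21): V_ud = e^(−0.1)·[0.5464·0.0000 + 0.4536·8.2500] = 3.3860
Node dd (S = 11.25): V_dd = e^(−0.1)·[0.5464·8.2500 + 0.4536·15.5625] = 10.4661
Node u (S = 28): V_u = e^(−0.1)·[0.5464·0.0000 + 0.4536·3.3860] = 1.3897
Node d (S = 15): V_d = e^(−0.1)·[0.5464·3.3860 + 0.4536·10.4661] = 5.9696
Node 0 (S = 20): V_0 = e^(−0.1)·[0.5464·1.3897 + 0.4536·5.9696] = 3.1371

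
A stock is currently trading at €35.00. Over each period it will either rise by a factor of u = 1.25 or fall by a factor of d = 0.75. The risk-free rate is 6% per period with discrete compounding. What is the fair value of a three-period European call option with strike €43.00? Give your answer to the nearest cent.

€5.07

Risk-neutral probability p = (1 + 0.06 − 0.75)/(1.25 − 0.75) = 0.3100/0.5000 = 0.6200
Terminal stock prices: S_uuu = 68.36, S_uud = 41.02, S_udd = 24.61, S_ddd = 14.77
Terminal payoffs (S − K): max(25.36, 0) = 25.36, max(-1.984, 0) = 0, max(-18.39, 0) = 0, max(-28.23, 0) = 0
Node uu (S = 54.69): V_uu = 1/1.06·[0.6200·25.3594 + 0.3800·0.0000] = 14.8328
Node ud (S = 32.81): V_ud = 1/1.06·[0.6200·0.0000 + 0.3800·0.0000] = 0.0000
Node dd (S = 19.69): V_dd = 1/1.06·[0.6200·0.0000 + 0.3800·0.0000] = 0.0000
Node u (S = 43.75): V_u = 1/1.06·[0.6200·14.8328 + 0.3800·0.0000] = 8.6758
Node d (S = 26.25): V_d = 1/1.06·[0.6200·0.0000 + 0.3800·0.0000] = 0.0000
Node 0 (S = 35): V_0 = 1/1.06·[0.6200·8.6758 + 0.3800·0.0000] = 5.0745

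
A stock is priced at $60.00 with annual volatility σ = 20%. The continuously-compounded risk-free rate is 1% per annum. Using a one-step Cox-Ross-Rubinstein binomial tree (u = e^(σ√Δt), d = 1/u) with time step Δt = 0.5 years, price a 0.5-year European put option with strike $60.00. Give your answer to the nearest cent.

CRR parameters: u = e^(σ√Δt) = e^(0.2·√0.5) = 1.1519, d = 1/u = 0.8681
Per-period rate: rΔt = 0.01·0.5 = 0.005, so R = e^0.005 = 1.0050
Risk-neutral probability p = (e^0.005 − 0.8681)/(1.1519 − 0.8681) = 0.1369/0.2838 = 0.4824
Terminal stock prices: S_u = 69.11, S_d = 52.09
Terminal payoffs (K − S): max(-9.115, 0) = 0, max(7.913, 0) = 7.913
Node 0 (S = 60): V_0 = e^(−0.005)·[0.4824·0.0000 + 0.5176·7.9126] = 4.0754

$4.08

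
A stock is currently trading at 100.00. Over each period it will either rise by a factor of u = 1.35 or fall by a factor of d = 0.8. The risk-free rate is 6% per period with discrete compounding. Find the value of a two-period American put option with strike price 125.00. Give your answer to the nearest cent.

26.16

Risk-neutral probability p = (1 + 0.06 − 0.8)/(1.35 − 0.8) = 0.2600/0.5500 = 0.4727
Terminal stock prices: S_uu = 182.3, S_ud = 108, S_dd = 64
Terminal payoffs (K − S): max(-57.25, 0) = 0, max(17, 0) = 17, max(61, 0) = 61
Node u (S = 135): continuation = 1/1.06·[0.4727·0.0000 + 0.5273·17.0000] = 8.4563; exercise value = 0.0000 ≤ continuation, so V_u = 8.4563
Node d (S = 80): continuation = 1/1.06·[0.4727·17.0000 + 0.5273·61.0000] = 37.9245; exercise value = 45.0000 > continuation, so V_d = 45.0000 (exercise)
Node 0 (S = 100): continuation = 1/1.06·[0.4727·8.4563 + 0.5273·45.0000] = 26.1555; exercise value = 25.0000 ≤ continuation, so V_0 = 26.1555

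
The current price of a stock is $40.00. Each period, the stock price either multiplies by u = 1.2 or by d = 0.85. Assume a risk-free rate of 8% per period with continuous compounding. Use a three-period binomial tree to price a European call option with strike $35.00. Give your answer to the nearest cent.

Risk-neutral probability p = (e^0.08 − 0.85)/(1.2 − 0.85) = 0.2333/0.3500 = 0.6665
Terminal stock prices: S_uuu = 69.12, S_uud = 48.96, S_udd = 34.68, S_ddd = 24.56
Terminal payoffs (S − K): max(34.12, 0) = 34.12, max(13.96, 0) = 13.96, max(-0.32, 0) = 0, max(-10.44, 0) = 0
Node uu (S = 57.6): V_uu = e^(−0.08)·[0.6665·34.1200 + 0.3335·13.9600] = 25.2909
Node ud (S = 40.8): V_ud = e^(−0.08)·[0.6665·13.9600 + 0.3335·0.0000] = 8.5894
Node dd (S = 28.9): V_dd = e^(−0.08)·[0.6665·0.0000 + 0.3335·0.0000] = 0.0000
Node u (S = 48): V_u = e^(−0.08)·[0.6665·25.2909 + 0.3335·8.5894] = 18.2053
Node d (S = 34): V_d = e^(−0.08)·[0.6665·8.5894 + 0.3335·0.0000] = 5.2850
Node 0 (S = 40): V_0 = e^(−0.08)·[0.6665·18.2053 + 0.3335·5.2850] = 12.8284

$12.83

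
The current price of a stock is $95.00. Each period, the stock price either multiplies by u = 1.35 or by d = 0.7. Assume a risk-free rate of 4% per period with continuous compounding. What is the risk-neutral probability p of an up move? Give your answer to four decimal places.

p = 0.5243

Risk-neutral probability p = (e^0.04 − 0.7)/(1.35 − 0.7) = 0.3408/0.6500 = 0.5243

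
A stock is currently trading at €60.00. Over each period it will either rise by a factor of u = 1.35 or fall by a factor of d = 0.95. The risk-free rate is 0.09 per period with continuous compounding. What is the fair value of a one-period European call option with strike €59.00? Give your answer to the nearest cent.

€7.25

Risk-neutral probability p = (e^0.09 − 0.95)/(1.35 − 0.95) = 0.1442/0.4000 = 0.3604
Terminal stock prices: S_u = 81, S_d = 57
Terminal payoffs (S − K): max(22, 0) = 22, max(-2, 0) = 0
Node 0 (S = 60): V_0 = e^(−0.09)·[0.3604·22.0000 + 0.6396·0.0000] = 7.2471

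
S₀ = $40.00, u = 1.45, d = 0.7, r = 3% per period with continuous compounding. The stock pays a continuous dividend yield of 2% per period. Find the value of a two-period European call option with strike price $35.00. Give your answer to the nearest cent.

$10.46

Per-period risk-free factor R = e^0.03 = 1.0305; dividend-adjusted growth = e^(0.03−0.02) = 1.0101.
Risk-neutral probability p = (1.0101 − 0.7)/(1.45 − 0.7) = 0.3101/0.7500 = 0.4134
Terminal stock prices: S_uu = 84.1, S_ud = 40.6, S_dd = 19.6
Terminal payoffs (S − K): max(49.1, 0) = 49.1, max(5.6, 0) = 5.6, max(-15.4, 0) = 0
Node u (S = 58): V_u = e^(−0.03)·[0.4134·49.1000 + 0.5866·5.6000] = 22.8859
Node d (S = 28): V_d = e^(−0.03)·[0.4134·5.6000 + 0.5866·0.0000] = 2.2466
Node 0 (S = 40): V_0 = e^(−0.03)·[0.4134·22.8859 + 0.5866·2.2466] = 10.4604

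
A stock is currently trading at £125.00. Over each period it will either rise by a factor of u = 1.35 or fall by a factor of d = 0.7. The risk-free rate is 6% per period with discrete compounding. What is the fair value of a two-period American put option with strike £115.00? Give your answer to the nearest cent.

£11.57

Risk-neutral probability p = (1 + 0.06 − 0.7)/(1.35 − 0.7) = 0.3600/0.6500 = 0.5538
Terminal stock prices: S_uu = 227.8, S_ud = 118.1, S_dd = 61.25
Terminal payoffs (K − S): max(-112.8, 0) = 0, max(-3.125, 0) = 0, max(53.75, 0) = 53.75
Node u (S = 168.8): continuation = 1/1.06·[0.5538·0.0000 + 0.4462·0.0000] = 0.0000; exercise value = 0.0000 ≤ continuation, so V_u = 0.0000
Node d (S = 87.5): continuation = 1/1.06·[0.5538·0.0000 + 0.4462·53.7500] = 22.6234; exercise value = 27.5000 > continuation, so V_d = 27.5000 (exercise)
Node 0 (S = 125): continuation = 1/1.06·[0.5538·0.0000 + 0.4462·27.5000] = 11.5747; exercise value = 0.0000 ≤ continuation, so V_0 = 11.5747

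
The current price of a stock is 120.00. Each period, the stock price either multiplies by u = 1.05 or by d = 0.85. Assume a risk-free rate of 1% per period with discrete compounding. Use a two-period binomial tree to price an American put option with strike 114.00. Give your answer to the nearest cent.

3.46

Risk-neutral probability p = (1 + 0.01 − 0.85)/(1.05 − 0.85) = 0.1600/0.2000 = 0.8000
Terminal stock prices: S_uu = 132.3, S_ud = 107.1, S_dd = 86.7
Terminal payoffs (K − S): max(-18.3, 0) = 0, max(6.9, 0) = 6.9, max(27.3, 0) = 27.3
Node u (S = 126): continuation = 1/1.01·[0.8000·0.0000 + 0.2000·6.9000] = 1.3663; exercise value = 0.0000 ≤ continuation, so V_u = 1.3663
Node d (S = 102): continuation = 1/1.01·[0.8000·6.9000 + 0.2000·27.3000] = 10.8713; exercise value = 12.0000 > continuation, so V_d = 12.0000 (exercise)
Node 0 (S = 120): continuation = 1/1.01·[0.8000·1.3663 + 0.2000·12.0000] = 3.4585; exercise value = 0.0000 ≤ continuation, so V_0 = 3.4585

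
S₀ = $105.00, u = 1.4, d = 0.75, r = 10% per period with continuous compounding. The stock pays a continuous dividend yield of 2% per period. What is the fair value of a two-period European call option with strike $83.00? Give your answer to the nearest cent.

$37.58

Per-period risk-free factor R = e^0.1 = 1.1052; dividend-adjusted growth = e^(0.1−0.02) = 1.0833.
Risk-neutral probability p = (1.0833 − 0.75)/(1.4 − 0.75) = 0.3333/0.6500 = 0.5127
Terminal stock prices: S_uu = 205.8, S_ud = 110.2, S_dd = 59.06
Terminal payoffs (S − K): max(122.8, 0) = 122.8, max(27.25, 0) = 27.25, max(-23.94, 0) = 0
Node u (S = 147): V_u = e^(−0.1)·[0.5127·122.8000 + 0.4873·27.2500] = 68.9877
Node d (S = 78.75): V_d = e^(−0.1)·[0.5127·27.2500 + 0.4873·0.0000] = 12.6428
Node 0 (S = 105): V_0 = e^(−0.1)·[0.5127·68.9877 + 0.4873·12.6428] = 37.5811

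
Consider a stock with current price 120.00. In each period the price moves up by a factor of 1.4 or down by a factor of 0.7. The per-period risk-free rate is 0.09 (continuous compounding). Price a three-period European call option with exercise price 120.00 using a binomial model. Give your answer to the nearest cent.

42.69

Risk-neutral probability p = (e^0.09 − 0.7)/(1.4 − 0.7) = 0.3942/0.7000 = 0.5631
Terminal stock prices: S_uuu = 329.3, S_uud = 164.6, S_udd = 82.32, S_ddd = 41.16
Terminal payoffs (S − K): max(209.3, 0) = 209.3, max(44.64, 0) = 44.64, max(-37.68, 0) = 0, max(-78.84, 0) = 0
Node uu (S = 235.2): V_uu = e^(−0.09)·[0.5631·209.2800 + 0.4369·44.6400] = 125.5283
Node ud (S = 117.6): V_ud = e^(−0.09)·[0.5631·44.6400 + 0.4369·0.0000] = 22.9735
Node dd (S = 58.8): V_dd = e^(−0.09)·[0.5631·0.0000 + 0.4369·0.0000] = 0.0000
Node u (S = 168): V_u = e^(−0.09)·[0.5631·125.5283 + 0.4369·22.9735] = 73.7750
Node d (S = 84): V_d = e^(−0.09)·[0.5631·22.9735 + 0.4369·0.0000] = 11.8231
Node 0 (S = 120): V_0 = e^(−0.09)·[0.5631·73.7750 + 0.4369·11.8231] = 42.6885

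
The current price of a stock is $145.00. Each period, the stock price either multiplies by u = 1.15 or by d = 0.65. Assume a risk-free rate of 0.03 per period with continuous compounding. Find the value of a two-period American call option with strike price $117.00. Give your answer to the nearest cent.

$40.77

Risk-neutral probability p = (e^0.03 − 0.65)/(1.15 − 0.65) = 0.3805/0.5000 = 0.7609
Terminal stock prices: S_uu = 191.8, S_ud = 108.4, S_dd = 61.26
Terminal payoffs (S − K): max(74.76, 0) = 74.76, max(-8.612, 0) = 0, max(-55.74, 0) = 0
Node u (S = 166.8): continuation = e^(−0.03)·[0.7609·74.7625 + 0.2391·0.0000] = 55.2062; exercise value = 49.7500 ≤ continuation, so V_u = 55.2062
Node d (S = 94.25): continuation = e^(−0.03)·[0.7609·0.0000 + 0.2391·0.0000] = 0.0000; exercise value = 0.0000 ≤ continuation, so V_d = 0.0000
Node 0 (S = 145): continuation = e^(−0.03)·[0.7609·55.2062 + 0.2391·0.0000] = 40.7654; exercise value = 28.0000 ≤ continuation, so V_0 = 40.7654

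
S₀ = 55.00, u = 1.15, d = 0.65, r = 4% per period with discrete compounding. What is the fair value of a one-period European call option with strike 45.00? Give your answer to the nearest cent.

13.69

Risk-neutral probability p = (1 + 0.04 − 0.65)/(1.15 − 0.65) = 0.3900/0.5000 = 0.7800
Terminal stock prices: S_u = 63.25, S_d = 35.75
Terminal payoffs (S − K): max(18.25, 0) = 18.25, max(-9.25, 0) = 0
Node 0 (S = 55): V_0 = 1/1.04·[0.7800·18.2500 + 0.2200·0.0000] = 13.6875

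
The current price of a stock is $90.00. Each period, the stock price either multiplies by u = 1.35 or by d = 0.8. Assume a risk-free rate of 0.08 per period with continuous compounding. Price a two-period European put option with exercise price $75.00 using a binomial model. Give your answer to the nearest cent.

Risk-neutral probability p = (e^0.08 − 0.8)/(1.35 − 0.8) = 0.2833/0.5500 = 0.5151
Terminal stock prices: S_uu = 164, S_ud = 97.2, S_dd = 57.6
Terminal payoffs (K − S): max(-89.03, 0) = 0, max(-22.2, 0) = 0, max(17.4, 0) = 17.4
Node u (S = 121.5): V_u = e^(−0.08)·[0.5151·0.0000 + 0.4849·0.0000] = 0.0000
Node d (S = 72): V_d = e^(−0.08)·[0.5151·0.0000 + 0.4849·17.4000] = 7.7891
Node 0 (S = 90): V_0 = e^(−0.08)·[0.5151·0.0000 + 0.4849·7.7891] = 3.4868

$3.49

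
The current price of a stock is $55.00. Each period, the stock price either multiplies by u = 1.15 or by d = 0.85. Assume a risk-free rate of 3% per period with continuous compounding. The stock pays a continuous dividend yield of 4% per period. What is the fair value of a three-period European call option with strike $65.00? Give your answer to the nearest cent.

Per-period risk-free factor R = e^0.03 = 1.0305; dividend-adjusted growth = e^(0.03−0.04) = 0.9900.
Risk-neutral probability p = (0.9900 − 0.85)/(1.15 − 0.85) = 0.1400/0.3000 = 0.4668
Terminal stock prices: S_uuu = 83.65, S_uud = 61.83, S_udd = 45.7, S_ddd = 33.78
Terminal payoffs (S − K): max(18.65, 0) = 18.65, max(-3.173, 0) = 0, max(-19.3, 0) = 0, max(-31.22, 0) = 0
Node uu (S = 72.74): V_uu = e^(−0.03)·[0.4668·18.6481 + 0.5332·0.0000] = 8.4483
Node ud (S = 53.76): V_ud = e^(−0.03)·[0.4668·0.0000 + 0.5332·0.0000] = 0.0000
Node dd (S = 39.74): V_dd = e^(−0.03)·[0.4668·0.0000 + 0.5332·0.0000] = 0.0000
Node u (S = 63.25): V_u = e^(−0.03)·[0.4668·8.4483 + 0.5332·0.0000] = 3.8274
Node d (S = 46.75): V_d = e^(−0.03)·[0.4668·0.0000 + 0.5332·0.0000] = 0.0000
Node 0 (S = 55): V_0 = e^(−0.03)·[0.4668·3.8274 + 0.5332·0.0000] = 1.7339

$1.73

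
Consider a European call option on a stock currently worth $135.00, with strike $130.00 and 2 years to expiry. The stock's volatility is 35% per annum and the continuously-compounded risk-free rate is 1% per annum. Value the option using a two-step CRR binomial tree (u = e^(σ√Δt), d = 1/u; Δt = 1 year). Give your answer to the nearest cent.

CRR parameters: u = e^(σ√Δt) = e^(0.35·√1) = 1.4191, d = 1/u = 0.7047
Per-period rate: rΔt = 0.01·1 = 0.01, so R = e^0.01 = 1.0101
Risk-neutral probability p = (e^0.01 − 0.7047)/(1.4191 − 0.7047) = 0.3054/0.7144 = 0.4275
Terminal stock prices: S_uu = 271.9, S_ud = 135, S_dd = 67.04
Terminal payoffs (S − K): max(141.9, 0) = 141.9, max(5, 0) = 5, max(-62.96, 0) = 0
Node u (S = 191.6): V_u = e^(−0.01)·[0.4275·141.8566 + 0.5725·5.0000] = 62.8676
Node d (S = 95.13): V_d = e^(−0.01)·[0.4275·5.0000 + 0.5725·0.0000] = 2.1160
Node 0 (S = 135): V_0 = e^(−0.01)·[0.4275·62.8676 + 0.5725·2.1160] = 27.8049

$27.80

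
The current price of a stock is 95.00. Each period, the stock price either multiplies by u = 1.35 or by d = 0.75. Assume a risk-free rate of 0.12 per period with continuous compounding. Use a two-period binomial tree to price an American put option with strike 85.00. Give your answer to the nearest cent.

Risk-neutral probability p = (e^0.12 − 0.75)/(1.35 − 0.75) = 0.3775/0.6000 = 0.6292
Terminal stock prices: S_uu = 173.1, S_ud = 96.19, S_dd = 53.44
Terminal payoffs (K − S): max(-88.14, 0) = 0, max(-11.19, 0) = 0, max(31.56, 0) = 31.56
Node u (S = 128.2): continuation = e^(−0.12)·[0.6292·0.0000 + 0.3708·0.0000] = 0.0000; exercise value = 0.0000 ≤ continuation, so V_u = 0.0000
Node d (S = 71.25): continuation = e^(−0.12)·[0.6292·0.0000 + 0.3708·31.5625] = 10.3810; exercise value = 13.7500 > continuation, so V_d = 13.7500 (exercise)
Node 0 (S = 95): continuation = e^(−0.12)·[0.6292·0.0000 + 0.3708·13.7500] = 4.5224; exercise value = 0.0000 ≤ continuation, so V_0 = 4.5224

4.52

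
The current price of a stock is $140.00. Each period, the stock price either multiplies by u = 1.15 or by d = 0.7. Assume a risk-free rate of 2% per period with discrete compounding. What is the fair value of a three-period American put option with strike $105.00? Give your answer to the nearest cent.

$5.84

Risk-neutral probability p = (1 + 0.02 − 0.7)/(1.15 − 0.7) = 0.3200/0.4500 = 0.7111
Terminal stock prices: S_uuu = 212.9, S_uud = 129.6, S_udd = 78.89, S_ddd = 48.02
Terminal payoffs (K − S): max(-107.9, 0) = 0, max(-24.6, 0) = 0, max(26.11, 0) = 26.11, max(56.98, 0) = 56.98
Node uu (S = 185.1): continuation = 1/1.02·[0.7111·0.0000 + 0.2889·0.0000] = 0.0000; exercise value = 0.0000 ≤ continuation, so V_uu = 0.0000
Node ud (S = 112.7): continuation = 1/1.02·[0.7111·0.0000 + 0.2889·26.1100] = 7.3950; exercise value = 0.0000 ≤ continuation, so V_ud = 7.3950
Node dd (S = 68.6): continuation = 1/1.02·[0.7111·26.1100 + 0.2889·56.9800] = 34.3412; exercise value = 36.4000 > continuation, so V_dd = 36.4000 (exercise)
Node u (S = 161): continuation = 1/1.02·[0.7111·0.0000 + 0.2889·7.3950] = 2.0944; exercise value = 0.0000 ≤ continuation, so V_u = 2.0944
Node d (S = 98): continuation = 1/1.02·[0.7111·7.3950 + 0.2889·36.4000] = 15.4649; exercise value = 7.0000 ≤ continuation, so V_d = 15.4649
Node 0 (S = 140): continuation = 1/1.02·[0.7111·2.0944 + 0.2889·15.4649] = 5.8402; exercise value = 0.0000 ≤ continuation, so V_0 = 5.8402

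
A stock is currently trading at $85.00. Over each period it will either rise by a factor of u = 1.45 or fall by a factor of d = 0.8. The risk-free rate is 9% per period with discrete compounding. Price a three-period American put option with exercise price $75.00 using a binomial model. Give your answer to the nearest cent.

$5.32

Risk-neutral probability p = (1 + 0.09 − 0.8)/(1.45 − 0.8) = 0.2900/0.6500 = 0.4462
Terminal stock prices: S_uuu = 259.1, S_uud = 143, S_udd = 78.88, S_ddd = 43.52
Terminal payoffs (K − S): max(-184.1, 0) = 0, max(-67.97, 0) = 0, max(-3.88, 0) = 0, max(31.48, 0) = 31.48
Node uu (S = 178.7): continuation = 1/1.09·[0.4462·0.0000 + 0.5538·0.0000] = 0.0000; exercise value = 0.0000 ≤ continuation, so V_uu = 0.0000
Node ud (S = 98.6): continuation = 1/1.09·[0.4462·0.0000 + 0.5538·0.0000] = 0.0000; exercise value = 0.0000 ≤ continuation, so V_ud = 0.0000
Node dd (S = 54.4): continuation = 1/1.09·[0.4462·0.0000 + 0.5538·31.4800] = 15.9955; exercise value = 20.6000 > continuation, so V_dd = 20.6000 (exercise)
Node u (S = 123.2): continuation = 1/1.09·[0.4462·0.0000 + 0.5538·0.0000] = 0.0000; exercise value = 0.0000 ≤ continuation, so V_u = 0.0000
Node d (S = 68): continuation = 1/1.09·[0.4462·0.0000 + 0.5538·20.6000] = 10.4672; exercise value = 7.0000 ≤ continuation, so V_d = 10.4672
Node 0 (S = 85): continuation = 1/1.09·[0.4462·0.0000 + 0.5538·10.4672] = 5.3185; exercise value = 0.0000 ≤ continuation, so V_0 = 5.3185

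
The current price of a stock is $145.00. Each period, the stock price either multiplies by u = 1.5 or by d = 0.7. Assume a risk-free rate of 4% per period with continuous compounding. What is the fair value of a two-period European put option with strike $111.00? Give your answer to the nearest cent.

$12.15

Risk-neutral probability p = (e^0.04 − 0.7)/(1.5 − 0.7) = 0.3408/0.8000 = 0.4260
Terminal stock prices: S_uu = 326.2, S_ud = 152.2, S_dd = 71.05
Terminal payoffs (K − S): max(-215.2, 0) = 0, max(-41.25, 0) = 0, max(39.95, 0) = 39.95
Node u (S = 217.5): V_u = e^(−0.04)·[0.4260·0.0000 + 0.5740·0.0000] = 0.0000
Node d (S = 101.5): V_d = e^(−0.04)·[0.4260·0.0000 + 0.5740·39.9500] = 22.0316
Node 0 (S = 145): V_0 = e^(−0.04)·[0.4260·0.0000 + 0.5740·22.0316] = 12.1500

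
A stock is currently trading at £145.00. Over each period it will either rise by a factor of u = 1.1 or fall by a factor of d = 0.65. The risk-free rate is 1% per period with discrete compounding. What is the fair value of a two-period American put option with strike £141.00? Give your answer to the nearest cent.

£15.11

Risk-neutral probability p = (1 + 0.01 − 0.65)/(1.1 − 0.65) = 0.3600/0.4500 = 0.8000
Terminal stock prices: S_uu = 175.5, S_ud = 103.7, S_dd = 61.26
Terminal payoffs (K − S): max(-34.45, 0) = 0, max(37.33, 0) = 37.33, max(79.74, 0) = 79.74
Node u (S = 159.5): continuation = 1/1.01·[0.8000·0.0000 + 0.2000·37.3250] = 7.3911; exercise value = 0.0000 ≤ continuation, so V_u = 7.3911
Node d (S = 94.25): continuation = 1/1.01·[0.8000·37.3250 + 0.2000·79.7375] = 45.3540; exercise value = 46.7500 > continuation, so V_d = 46.7500 (exercise)
Node 0 (S = 145): continuation = 1/1.01·[0.8000·7.3911 + 0.2000·46.7500] = 15.1118; exercise value = 0.0000 ≤ continuation, so V_0 = 15.1118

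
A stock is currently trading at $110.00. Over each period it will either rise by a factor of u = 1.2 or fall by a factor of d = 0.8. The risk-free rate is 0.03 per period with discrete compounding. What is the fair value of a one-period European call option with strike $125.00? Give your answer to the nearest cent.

Risk-neutral probability p = (1 + 0.03 − 0.8)/(1.2 − 0.8) = 0.2300/0.4000 = 0.5750
Terminal stock prices: S_u = 132, S_d = 88
Terminal payoffs (S − K): max(7, 0) = 7, max(-37, 0) = 0
Node 0 (S = 110): V_0 = 1/1.03·[0.5750·7.0000 + 0.4250·0.0000] = 3.9078

$3.91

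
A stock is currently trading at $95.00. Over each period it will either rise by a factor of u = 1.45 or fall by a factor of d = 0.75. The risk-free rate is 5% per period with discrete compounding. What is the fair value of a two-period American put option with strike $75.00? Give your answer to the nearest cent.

Risk-neutral probability p = (1 + 0.05 − 0.75)/(1.45 − 0.75) = 0.3000/0.7000 = 0.4286
Terminal stock prices: S_uu = 199.7, S_ud = 103.3, S_dd = 53.44
Terminal payoffs (K − S): max(-124.7, 0) = 0, max(-28.31, 0) = 0, max(21.56, 0) = 21.56
Node u (S = 137.8): continuation = 1/1.05·[0.4286·0.0000 + 0.5714·0.0000] = 0.0000; exercise value = 0.0000 ≤ continuation, so V_u = 0.0000
Node d (S = 71.25): continuation = 1/1.05·[0.4286·0.0000 + 0.5714·21.5625] = 11.7347; exercise value = 3.7500 ≤ continuation, so V_d = 11.7347
Node 0 (S = 95): continuation = 1/1.05·[0.4286·0.0000 + 0.5714·11.7347] = 6.3862; exercise value = 0.0000 ≤ continuation, so V_0 = 6.3862

$6.39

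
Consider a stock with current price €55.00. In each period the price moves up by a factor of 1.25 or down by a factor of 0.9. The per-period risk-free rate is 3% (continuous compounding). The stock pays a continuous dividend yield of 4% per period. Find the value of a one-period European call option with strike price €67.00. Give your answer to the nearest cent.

€0.44

Per-period risk-free factor R = e^0.03 = 1.0305; dividend-adjusted growth = e^(0.03−0.04) = 0.9900.
Risk-neutral probability p = (0.9900 − 0.9)/(1.25 − 0.9) = 0.0900/0.3500 = 0.2573
Terminal stock prices: S_u = 68.75, S_d = 49.5
Terminal payoffs (S − K): max(1.75, 0) = 1.75, max(-17.5, 0) = 0
Node 0 (S = 55): V_0 = e^(−0.03)·[0.2573·1.7500 + 0.7427·0.0000] = 0.4369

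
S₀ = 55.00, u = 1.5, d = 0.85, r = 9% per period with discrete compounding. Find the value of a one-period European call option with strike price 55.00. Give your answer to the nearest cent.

9.32

Risk-neutral probability p = (1 + 0.09 − 0.85)/(1.5 − 0.85) = 0.2400/0.6500 = 0.3692
Terminal stock prices: S_u = 82.5, S_d = 46.75
Terminal payoffs (S − K): max(27.5, 0) = 27.5, max(-8.25, 0) = 0
Node 0 (S = 55): V_0 = 1/1.09·[0.3692·27.5000 + 0.6308·0.0000] = 9.3155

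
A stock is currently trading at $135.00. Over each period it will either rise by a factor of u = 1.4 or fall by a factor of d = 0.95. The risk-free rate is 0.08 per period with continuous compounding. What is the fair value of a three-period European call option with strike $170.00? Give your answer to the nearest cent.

Risk-neutral probability p = (e^0.08 − 0.95)/(1.4 − 0.95) = 0.1333/0.4500 = 0.2962
Terminal stock prices: S_uuu = 370.4, S_uud = 251.4, S_udd = 170.6, S_ddd = 115.7
Terminal payoffs (S − K): max(200.4, 0) = 200.4, max(81.37, 0) = 81.37, max(0.5725, 0) = 0.5725, max(-54.25, 0) = 0
Node uu (S = 264.6): V_uu = e^(−0.08)·[0.2962·200.4400 + 0.7038·81.3700] = 107.6702
Node ud (S = 179.5): V_ud = e^(−0.08)·[0.2962·81.3700 + 0.7038·0.5725] = 22.6202
Node dd (S = 121.8): V_dd = e^(−0.08)·[0.2962·0.5725 + 0.7038·0.0000] = 0.1565
Node u (S = 189): V_u = e^(−0.08)·[0.2962·107.6702 + 0.7038·22.6202] = 44.1356
Node d (S = 128.2): V_d = e^(−0.08)·[0.2962·22.6202 + 0.7038·0.1565] = 6.2865
Node 0 (S = 135): V_0 = e^(−0.08)·[0.2962·44.1356 + 0.7038·6.2865] = 16.1519

$16.15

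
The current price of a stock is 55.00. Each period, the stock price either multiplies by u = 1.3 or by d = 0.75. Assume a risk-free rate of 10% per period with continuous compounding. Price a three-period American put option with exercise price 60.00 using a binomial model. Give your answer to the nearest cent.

Risk-neutral probability p = (e^0.1 − 0.75)/(1.3 − 0.75) = 0.3552/0.5500 = 0.6458
Terminal stock prices: S_uuu = 120.8, S_uud = 69.71, S_udd = 40.22, S_ddd = 23.2
Terminal payoffs (K − S): max(-60.84, 0) = 0, max(-9.713, 0) = 0, max(19.78, 0) = 19.78, max(36.8, 0) = 36.8
Node uu (S = 92.95): continuation = e^(−0.1)·[0.6458·0.0000 + 0.3542·0.0000] = 0.0000; exercise value = 0.0000 ≤ continuation, so V_uu = 0.0000
Node ud (S = 53.62): continuation = e^(−0.1)·[0.6458·0.0000 + 0.3542·19.7812] = 6.3404; exercise value = 6.3750 > continuation, so V_ud = 6.3750 (exercise)
Node dd (S = 30.94): continuation = e^(−0.1)·[0.6458·19.7812 + 0.3542·36.7969] = 23.3527; exercise value = 29.0625 > continuation, so V_dd = 29.0625 (exercise)
Node u (S = 71.5): continuation = e^(−0.1)·[0.6458·0.0000 + 0.3542·6.3750] = 2.0433; exercise value = 0.0000 ≤ continuation, so V_u = 2.0433
Node d (S = 41.25): continuation = e^(−0.1)·[0.6458·6.3750 + 0.3542·29.0625] = 13.0402; exercise value = 18.7500 > continuation, so V_d = 18.7500 (exercise)
Node 0 (S = 55): continuation = e^(−0.1)·[0.6458·2.0433 + 0.3542·18.7500] = 7.2038; exercise value = 5.0000 ≤ continuation, so V_0 = 7.2038

7.20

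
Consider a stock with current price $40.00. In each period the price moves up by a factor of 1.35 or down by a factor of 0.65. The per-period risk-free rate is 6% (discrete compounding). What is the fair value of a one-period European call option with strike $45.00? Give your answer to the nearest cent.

$4.97

Risk-neutral probability p = (1 + 0.06 − 0.65)/(1.35 − 0.65) = 0.4100/0.7000 = 0.5857
Terminal stock prices: S_u = 54, S_d = 26
Terminal payoffs (S − K): max(9, 0) = 9, max(-19, 0) = 0
Node 0 (S = 40): V_0 = 1/1.06·[0.5857·9.0000 + 0.4143·0.0000] = 4.9730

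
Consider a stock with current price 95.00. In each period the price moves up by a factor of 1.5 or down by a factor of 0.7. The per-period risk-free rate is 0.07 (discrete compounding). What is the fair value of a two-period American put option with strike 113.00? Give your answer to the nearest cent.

Risk-neutral probability p = (1 + 0.07 − 0.7)/(1.5 − 0.7) = 0.3700/0.8000 = 0.4625
Terminal stock prices: S_uu = 213.8, S_ud = 99.75, S_dd = 46.55
Terminal payoffs (K − S): max(-100.8, 0) = 0, max(13.25, 0) = 13.25, max(66.45, 0) = 66.45
Node u (S = 142.5): continuation = 1/1.07·[0.4625·0.0000 + 0.5375·13.2500] = 6.6560; exercise value = 0.0000 ≤ continuation, so V_u = 6.6560
Node d (S = 66.5): continuation = 1/1.07·[0.4625·13.2500 + 0.5375·66.4500] = 39.1075; exercise value = 46.5000 > continuation, so V_d = 46.5000 (exercise)
Node 0 (S = 95): continuation = 1/1.07·[0.4625·6.6560 + 0.5375·46.5000] = 26.2356; exercise value = 18.0000 ≤ continuation, so V_0 = 26.2356

26.24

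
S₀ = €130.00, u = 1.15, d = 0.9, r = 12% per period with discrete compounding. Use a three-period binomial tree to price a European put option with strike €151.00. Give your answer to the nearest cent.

Risk-neutral probability p = (1 + 0.12 − 0.9)/(1.15 − 0.9) = 0.2200/0.2500 = 0.8800
Terminal stock prices: S_uuu = 197.7, S_uud = 154.7, S_udd = 121.1, S_ddd = 94.77
Terminal payoffs (K − S): max(-46.71, 0) = 0, max(-3.732, 0) = 0, max(29.9, 0) = 29.9, max(56.23, 0) = 56.23
Node uu (S = 171.9): V_uu = 1/1.12·[0.8800·0.0000 + 0.1200·0.0000] = 0.0000
Node ud (S = 134.6): V_ud = 1/1.12·[0.8800·0.0000 + 0.1200·29.9050] = 3.2041
Node dd (S = 105.3): V_dd = 1/1.12·[0.8800·29.9050 + 0.1200·56.2300] = 29.5214
Node u (S = 149.5): V_u = 1/1.12·[0.8800·0.0000 + 0.1200·3.2041] = 0.3433
Node d (S = 117): V_d = 1/1.12·[0.8800·3.2041 + 0.1200·29.5214] = 5.6805
Node 0 (S = 130): V_0 = 1/1.12·[0.8800·0.3433 + 0.1200·5.6805] = 0.8784

€0.88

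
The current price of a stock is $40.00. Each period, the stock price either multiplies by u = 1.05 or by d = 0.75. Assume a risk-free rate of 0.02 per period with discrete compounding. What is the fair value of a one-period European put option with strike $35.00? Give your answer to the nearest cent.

$0.49

Risk-neutral probability p = (1 + 0.02 − 0.75)/(1.05 − 0.75) = 0.2700/0.3000 = 0.9000
Terminal stock prices: S_u = 42, S_d = 30
Terminal payoffs (K − S): max(-7, 0) = 0, max(5, 0) = 5
Node 0 (S = 40): V_0 = 1/1.02·[0.9000·0.0000 + 0.1000·5.0000] = 0.4902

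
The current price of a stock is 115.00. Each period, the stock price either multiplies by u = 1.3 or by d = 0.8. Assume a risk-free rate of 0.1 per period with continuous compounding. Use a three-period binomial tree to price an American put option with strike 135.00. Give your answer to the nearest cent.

20.00

Risk-neutral probability p = (e^0.1 − 0.8)/(1.3 − 0.8) = 0.3052/0.5000 = 0.6103
Terminal stock prices: S_uuu = 252.7, S_uud = 155.5, S_udd = 95.68, S_ddd = 58.88
Terminal payoffs (K − S): max(-117.7, 0) = 0, max(-20.48, 0) = 0, max(39.32, 0) = 39.32, max(76.12, 0) = 76.12
Node uu (S = 194.4): continuation = e^(−0.1)·[0.6103·0.0000 + 0.3897·0.0000] = 0.0000; exercise value = 0.0000 ≤ continuation, so V_uu = 0.0000
Node ud (S = 119.6): continuation = e^(−0.1)·[0.6103·0.0000 + 0.3897·39.3200] = 13.8633; exercise value = 15.4000 > continuation, so V_ud = 15.4000 (exercise)
Node dd (S = 73.6): continuation = e^(−0.1)·[0.6103·39.3200 + 0.3897·76.1200] = 48.5531; exercise value = 61.4000 > continuation, so V_dd = 61.4000 (exercise)
Node u (S = 149.5): continuation = e^(−0.1)·[0.6103·0.0000 + 0.3897·15.4000] = 5.4297; exercise value = 0.0000 ≤ continuation, so V_u = 5.4297
Node d (S = 92): continuation = e^(−0.1)·[0.6103·15.4000 + 0.3897·61.4000] = 30.1531; exercise value = 43.0000 > continuation, so V_d = 43.0000 (exercise)
Node 0 (S = 115): continuation = e^(−0.1)·[0.6103·5.4297 + 0.3897·43.0000] = 18.1594; exercise value = 20.0000 > continuation, so V_0 = 20.0000 (exercise)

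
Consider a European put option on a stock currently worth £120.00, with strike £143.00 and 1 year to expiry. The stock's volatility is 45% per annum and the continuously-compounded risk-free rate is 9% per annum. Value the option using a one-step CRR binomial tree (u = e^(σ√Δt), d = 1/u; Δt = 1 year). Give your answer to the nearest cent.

£30.96

CRR parameters: u = e^(σ√Δt) = e^(0.45·√1) = 1.5683, d = 1/u = 0.6376
Per-period rate: rΔt = 0.09·1 = 0.09, so R = e^0.09 = 1.0942
Risk-neutral probability p = (e^0.09 − 0.6376)/(1.5683 − 0.6376) = 0.4565/0.9307 = 0.4905
Terminal stock prices: S_u = 188.2, S_d = 76.52
Terminal payoffs (K − S): max(-45.2, 0) = 0, max(66.48, 0) = 66.48
Node 0 (S = 120): V_0 = e^(−0.09)·[0.4905·0.0000 + 0.5095·66.4846] = 30.9554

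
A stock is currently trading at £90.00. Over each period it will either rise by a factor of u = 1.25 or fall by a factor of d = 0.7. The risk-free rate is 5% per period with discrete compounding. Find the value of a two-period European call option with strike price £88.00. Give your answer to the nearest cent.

Risk-neutral probability p = (1 + 0.05 − 0.7)/(1.25 − 0.7) = 0.3500/0.5500 = 0.6364
Terminal stock prices: S_uu = 140.6, S_ud = 78.75, S_dd = 44.1
Terminal payoffs (S − K): max(52.62, 0) = 52.62, max(-9.25, 0) = 0, max(-43.9, 0) = 0
Node u (S = 112.5): V_u = 1/1.05·[0.6364·52.6250 + 0.3636·0.0000] = 31.8939
Node d (S = 63): V_d = 1/1.05·[0.6364·0.0000 + 0.3636·0.0000] = 0.0000
Node 0 (S = 90): V_0 = 1/1.05·[0.6364·31.8939 + 0.3636·0.0000] = 19.3297

£19.33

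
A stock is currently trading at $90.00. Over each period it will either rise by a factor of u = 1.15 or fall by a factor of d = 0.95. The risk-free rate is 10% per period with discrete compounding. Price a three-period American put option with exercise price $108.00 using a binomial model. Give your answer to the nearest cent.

$18.00

Risk-neutral probability p = (1 + 0.1 − 0.95)/(1.15 − 0.95) = 0.1500/0.2000 = 0.7500
Terminal stock prices: S_uuu = 136.9, S_uud = 113.1, S_udd = 93.41, S_ddd = 77.16
Terminal payoffs (K − S): max(-28.88, 0) = 0, max(-5.074, 0) = 0, max(14.59, 0) = 14.59, max(30.84, 0) = 30.84
Node uu (S = 119): continuation = 1/1.1·[0.7500·0.0000 + 0.2500·0.0000] = 0.0000; exercise value = 0.0000 ≤ continuation, so V_uu = 0.0000
Node ud (S = 98.32): continuation = 1/1.1·[0.7500·0.0000 + 0.2500·14.5913] = 3.3162; exercise value = 9.6750 > continuation, so V_ud = 9.6750 (exercise)
Node dd (S = 81.22): continuation = 1/1.1·[0.7500·14.5913 + 0.2500·30.8363] = 16.9568; exercise value = 26.7750 > continuation, so V_dd = 26.7750 (exercise)
Node u (S = 103.5): continuation = 1/1.1·[0.7500·0.0000 + 0.2500·9.6750] = 2.1989; exercise value = 4.5000 > continuation, so V_u = 4.5000 (exercise)
Node d (S = 85.5): continuation = 1/1.1·[0.7500·9.6750 + 0.2500·26.7750] = 12.6818; exercise value = 22.5000 > continuation, so V_d = 22.5000 (exercise)
Node 0 (S = 90): continuation = 1/1.1·[0.7500·4.5000 + 0.2500·22.5000] = 8.1818; exercise value = 18.0000 > continuation, so V_0 = 18.0000 (exercise)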